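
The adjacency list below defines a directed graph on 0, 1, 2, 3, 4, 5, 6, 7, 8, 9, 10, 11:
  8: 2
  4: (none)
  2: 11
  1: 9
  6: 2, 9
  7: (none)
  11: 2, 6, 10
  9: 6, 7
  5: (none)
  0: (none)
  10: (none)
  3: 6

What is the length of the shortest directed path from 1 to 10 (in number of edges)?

Distance 0: 1.
Distance 1: 9.
Distance 2: 6, 7.
Distance 3: 2.
Distance 4: 11.
Distance 5: 10 — contains 10.

5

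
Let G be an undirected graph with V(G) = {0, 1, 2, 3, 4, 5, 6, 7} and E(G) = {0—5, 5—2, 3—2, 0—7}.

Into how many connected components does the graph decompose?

From 0: component {0, 2, 3, 5, 7}.
From 1: component {1}.
From 4: component {4}.
From 6: component {6}.
That's 4 components.

4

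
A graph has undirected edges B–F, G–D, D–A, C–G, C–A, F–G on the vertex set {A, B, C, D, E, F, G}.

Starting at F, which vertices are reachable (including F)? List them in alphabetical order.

Start at F.
Its neighbours: B, G.
Then their neighbours: C, D.
Then next layer: A.
Nothing further is reachable.

A, B, C, D, F, G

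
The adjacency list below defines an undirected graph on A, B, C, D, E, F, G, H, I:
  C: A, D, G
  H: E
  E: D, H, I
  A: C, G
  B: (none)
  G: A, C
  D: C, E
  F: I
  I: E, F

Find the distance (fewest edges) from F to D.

3

Distance 0: F.
Distance 1: I.
Distance 2: E.
Distance 3: D, H — contains D.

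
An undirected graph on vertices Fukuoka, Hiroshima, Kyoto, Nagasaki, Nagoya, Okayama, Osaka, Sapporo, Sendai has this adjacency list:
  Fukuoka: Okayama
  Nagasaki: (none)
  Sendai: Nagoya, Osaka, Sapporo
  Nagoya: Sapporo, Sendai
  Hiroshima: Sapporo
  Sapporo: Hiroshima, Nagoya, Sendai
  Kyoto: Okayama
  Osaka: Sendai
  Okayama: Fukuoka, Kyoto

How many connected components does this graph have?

3

From Fukuoka: component {Fukuoka, Kyoto, Okayama}.
From Hiroshima: component {Hiroshima, Nagoya, Osaka, Sapporo, Sendai}.
From Nagasaki: component {Nagasaki}.
That's 3 components.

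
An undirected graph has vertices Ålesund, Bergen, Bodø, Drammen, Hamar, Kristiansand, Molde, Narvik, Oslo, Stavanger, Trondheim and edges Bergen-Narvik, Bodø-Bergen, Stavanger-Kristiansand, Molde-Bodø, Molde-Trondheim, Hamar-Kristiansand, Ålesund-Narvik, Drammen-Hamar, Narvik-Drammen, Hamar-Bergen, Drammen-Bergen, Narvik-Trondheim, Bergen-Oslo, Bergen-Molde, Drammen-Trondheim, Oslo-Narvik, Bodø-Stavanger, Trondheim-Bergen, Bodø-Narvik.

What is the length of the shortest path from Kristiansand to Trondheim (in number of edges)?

Distance 0: Kristiansand.
Distance 1: Hamar, Stavanger.
Distance 2: Bergen, Bodø, Drammen.
Distance 3: Molde, Narvik, Oslo, Trondheim — contains Trondheim.

3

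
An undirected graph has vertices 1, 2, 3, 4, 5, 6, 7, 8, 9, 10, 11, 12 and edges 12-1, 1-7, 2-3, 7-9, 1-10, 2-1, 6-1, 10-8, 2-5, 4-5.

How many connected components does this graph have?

2

From 1: component {1, 2, 3, 4, 5, 6, 7, 8, 9, 10, 12}.
From 11: component {11}.
That's 2 components.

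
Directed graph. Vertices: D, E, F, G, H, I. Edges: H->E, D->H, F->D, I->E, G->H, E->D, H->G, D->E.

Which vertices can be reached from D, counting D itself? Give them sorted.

D, E, G, H

Start at D.
Its neighbours: E, H.
Then their neighbours: G.
Nothing further is reachable.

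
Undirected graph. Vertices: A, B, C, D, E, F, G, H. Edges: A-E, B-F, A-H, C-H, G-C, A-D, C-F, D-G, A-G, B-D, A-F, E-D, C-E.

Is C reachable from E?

Explore from E.
Distance 1: reach A, C, D.
Found C.

Yes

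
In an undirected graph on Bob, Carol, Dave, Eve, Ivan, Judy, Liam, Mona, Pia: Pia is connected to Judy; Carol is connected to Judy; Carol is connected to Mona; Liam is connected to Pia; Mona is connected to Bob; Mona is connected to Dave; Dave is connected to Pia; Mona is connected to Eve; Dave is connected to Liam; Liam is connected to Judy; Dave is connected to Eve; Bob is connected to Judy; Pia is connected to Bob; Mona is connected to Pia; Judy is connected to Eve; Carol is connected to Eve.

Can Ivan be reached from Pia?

No

Explore from Pia.
Distance 1: reach Bob, Dave, Judy, Liam, Mona.
Distance 2: reach Carol, Eve.
The search is exhausted without reaching Ivan; it lies in a different component.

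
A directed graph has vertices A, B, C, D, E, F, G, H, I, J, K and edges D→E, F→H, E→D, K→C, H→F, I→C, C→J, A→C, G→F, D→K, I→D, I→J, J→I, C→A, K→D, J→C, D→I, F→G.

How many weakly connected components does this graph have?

3

From A: component {A, C, D, E, I, J, K}.
From B: component {B}.
From F: component {F, G, H}.
That's 3 components.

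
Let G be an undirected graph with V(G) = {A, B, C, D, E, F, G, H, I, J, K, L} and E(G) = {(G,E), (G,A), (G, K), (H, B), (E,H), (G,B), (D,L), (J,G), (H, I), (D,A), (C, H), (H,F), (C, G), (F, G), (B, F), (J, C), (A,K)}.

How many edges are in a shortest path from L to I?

6

Distance 0: L.
Distance 1: D.
Distance 2: A.
Distance 3: G, K.
Distance 4: B, C, E, F, J.
Distance 5: H.
Distance 6: I — contains I.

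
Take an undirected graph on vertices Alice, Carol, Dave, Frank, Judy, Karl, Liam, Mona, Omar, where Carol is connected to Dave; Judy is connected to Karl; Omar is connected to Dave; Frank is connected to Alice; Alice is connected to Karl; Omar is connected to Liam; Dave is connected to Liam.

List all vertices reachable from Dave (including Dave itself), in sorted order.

Start at Dave.
Its neighbours: Carol, Liam, Omar.
Nothing further is reachable.

Carol, Dave, Liam, Omar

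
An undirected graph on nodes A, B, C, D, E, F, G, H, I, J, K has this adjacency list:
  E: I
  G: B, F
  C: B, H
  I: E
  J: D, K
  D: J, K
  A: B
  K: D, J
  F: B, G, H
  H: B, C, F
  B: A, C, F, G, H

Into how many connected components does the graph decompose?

3

From A: component {A, B, C, F, G, H}.
From D: component {D, J, K}.
From E: component {E, I}.
That's 3 components.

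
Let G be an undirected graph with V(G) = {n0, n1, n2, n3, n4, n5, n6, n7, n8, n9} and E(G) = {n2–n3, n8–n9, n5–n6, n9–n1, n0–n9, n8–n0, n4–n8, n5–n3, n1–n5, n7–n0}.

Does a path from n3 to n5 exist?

Yes

Explore from n3.
Distance 1: reach n2, n5.
Found n5.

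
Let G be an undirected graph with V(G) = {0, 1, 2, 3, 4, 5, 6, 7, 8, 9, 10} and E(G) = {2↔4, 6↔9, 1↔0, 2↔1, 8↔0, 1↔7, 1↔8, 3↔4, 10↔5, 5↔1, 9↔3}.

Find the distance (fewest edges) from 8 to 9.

5

Distance 0: 8.
Distance 1: 0, 1.
Distance 2: 2, 5, 7.
Distance 3: 4, 10.
Distance 4: 3.
Distance 5: 9 — contains 9.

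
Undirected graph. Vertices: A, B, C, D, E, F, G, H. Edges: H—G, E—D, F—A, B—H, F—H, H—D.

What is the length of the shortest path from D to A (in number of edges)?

Distance 0: D.
Distance 1: E, H.
Distance 2: B, F, G.
Distance 3: A — contains A.

3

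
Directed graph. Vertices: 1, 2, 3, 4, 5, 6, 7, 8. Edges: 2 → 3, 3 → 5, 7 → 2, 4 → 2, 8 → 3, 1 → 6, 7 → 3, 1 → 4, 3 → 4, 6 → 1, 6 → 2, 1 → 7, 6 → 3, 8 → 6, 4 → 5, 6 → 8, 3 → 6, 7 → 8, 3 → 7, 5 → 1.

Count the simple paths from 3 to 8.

7

3→4→5→1→6→8
3→4→5→1→7→8
3→5→1→6→8
3→5→1→7→8
3→6→1→7→8
3→6→8
3→7→8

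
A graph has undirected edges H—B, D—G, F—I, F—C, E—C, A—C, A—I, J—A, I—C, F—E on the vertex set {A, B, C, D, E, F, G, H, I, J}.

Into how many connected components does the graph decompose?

From A: component {A, C, E, F, I, J}.
From B: component {B, H}.
From D: component {D, G}.
That's 3 components.

3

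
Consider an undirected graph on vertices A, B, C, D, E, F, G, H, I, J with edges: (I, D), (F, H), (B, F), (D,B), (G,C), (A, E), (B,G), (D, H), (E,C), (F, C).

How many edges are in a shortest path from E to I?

5

Distance 0: E.
Distance 1: A, C.
Distance 2: F, G.
Distance 3: B, H.
Distance 4: D.
Distance 5: I — contains I.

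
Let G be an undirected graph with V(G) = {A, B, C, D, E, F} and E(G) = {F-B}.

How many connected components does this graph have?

5

From A: component {A}.
From B: component {B, F}.
From C: component {C}.
From D: component {D}.
From E: component {E}.
That's 5 components.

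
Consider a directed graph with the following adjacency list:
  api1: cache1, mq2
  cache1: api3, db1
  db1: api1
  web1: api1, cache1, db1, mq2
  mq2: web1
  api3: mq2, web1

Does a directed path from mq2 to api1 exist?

Yes

Explore from mq2.
Distance 1: reach web1.
Distance 2: reach api1, cache1, db1.
Found api1.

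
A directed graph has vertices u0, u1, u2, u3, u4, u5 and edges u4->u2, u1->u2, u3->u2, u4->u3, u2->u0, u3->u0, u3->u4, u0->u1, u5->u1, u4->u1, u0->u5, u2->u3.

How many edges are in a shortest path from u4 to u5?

Distance 0: u4.
Distance 1: u1, u2, u3.
Distance 2: u0.
Distance 3: u5 — contains u5.

3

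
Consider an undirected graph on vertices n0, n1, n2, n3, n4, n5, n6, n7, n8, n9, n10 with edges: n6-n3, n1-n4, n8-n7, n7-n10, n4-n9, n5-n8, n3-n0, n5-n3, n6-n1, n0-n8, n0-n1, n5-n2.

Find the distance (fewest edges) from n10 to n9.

Distance 0: n10.
Distance 1: n7.
Distance 2: n8.
Distance 3: n0, n5.
Distance 4: n1, n2, n3.
Distance 5: n4, n6.
Distance 6: n9 — contains n9.

6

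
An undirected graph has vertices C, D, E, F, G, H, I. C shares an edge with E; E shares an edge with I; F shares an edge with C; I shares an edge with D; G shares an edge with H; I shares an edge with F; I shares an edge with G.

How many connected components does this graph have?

From C: component {C, D, E, F, G, H, I}.
That's 1 component.

1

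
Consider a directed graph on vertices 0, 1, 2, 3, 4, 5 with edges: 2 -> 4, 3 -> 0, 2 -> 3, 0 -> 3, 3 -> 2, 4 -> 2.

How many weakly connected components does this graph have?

From 0: component {0, 2, 3, 4}.
From 1: component {1}.
From 5: component {5}.
That's 3 components.

3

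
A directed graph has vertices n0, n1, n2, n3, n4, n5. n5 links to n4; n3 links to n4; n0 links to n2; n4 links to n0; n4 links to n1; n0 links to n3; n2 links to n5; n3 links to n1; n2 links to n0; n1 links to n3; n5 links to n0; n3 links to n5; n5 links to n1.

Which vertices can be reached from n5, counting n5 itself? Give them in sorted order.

Start at n5.
Its neighbours: n0, n1, n4.
Then their neighbours: n2, n3.
Every vertex is now reached.

n0, n1, n2, n3, n4, n5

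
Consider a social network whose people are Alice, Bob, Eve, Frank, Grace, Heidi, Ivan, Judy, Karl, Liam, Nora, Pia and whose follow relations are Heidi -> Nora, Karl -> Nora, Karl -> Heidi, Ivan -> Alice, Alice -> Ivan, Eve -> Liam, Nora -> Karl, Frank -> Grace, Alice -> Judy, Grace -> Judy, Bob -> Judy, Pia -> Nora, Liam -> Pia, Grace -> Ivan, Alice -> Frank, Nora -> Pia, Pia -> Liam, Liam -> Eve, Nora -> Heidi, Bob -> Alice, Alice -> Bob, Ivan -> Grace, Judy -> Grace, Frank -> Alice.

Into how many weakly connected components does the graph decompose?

From Alice: component {Alice, Bob, Frank, Grace, Ivan, Judy}.
From Eve: component {Eve, Heidi, Karl, Liam, Nora, Pia}.
That's 2 components.

2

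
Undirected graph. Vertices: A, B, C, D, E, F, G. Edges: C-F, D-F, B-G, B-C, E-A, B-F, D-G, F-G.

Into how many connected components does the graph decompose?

From A: component {A, E}.
From B: component {B, C, D, F, G}.
That's 2 components.

2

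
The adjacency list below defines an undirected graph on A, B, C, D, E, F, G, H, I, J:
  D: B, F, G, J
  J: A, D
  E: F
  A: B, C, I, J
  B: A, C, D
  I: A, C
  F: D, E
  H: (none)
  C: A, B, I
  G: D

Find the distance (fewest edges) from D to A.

2

Distance 0: D.
Distance 1: B, F, G, J.
Distance 2: A, C, E — contains A.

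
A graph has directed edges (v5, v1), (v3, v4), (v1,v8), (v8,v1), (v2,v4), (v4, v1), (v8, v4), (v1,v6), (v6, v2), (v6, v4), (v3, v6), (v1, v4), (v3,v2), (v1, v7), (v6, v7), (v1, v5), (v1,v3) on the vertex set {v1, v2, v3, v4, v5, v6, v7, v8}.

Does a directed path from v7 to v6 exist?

No

v7 has no outgoing edges, so nothing is reachable from it.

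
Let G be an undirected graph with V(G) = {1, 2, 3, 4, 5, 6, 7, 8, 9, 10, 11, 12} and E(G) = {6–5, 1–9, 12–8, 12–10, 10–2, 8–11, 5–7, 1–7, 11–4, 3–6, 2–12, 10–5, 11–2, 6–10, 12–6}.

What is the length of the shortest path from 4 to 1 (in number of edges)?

Distance 0: 4.
Distance 1: 11.
Distance 2: 2, 8.
Distance 3: 10, 12.
Distance 4: 5, 6.
Distance 5: 3, 7.
Distance 6: 1 — contains 1.

6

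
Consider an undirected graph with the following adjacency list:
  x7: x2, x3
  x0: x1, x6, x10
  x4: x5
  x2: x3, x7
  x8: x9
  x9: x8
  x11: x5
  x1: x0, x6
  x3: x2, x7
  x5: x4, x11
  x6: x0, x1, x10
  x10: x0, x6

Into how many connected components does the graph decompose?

From x0: component {x0, x1, x6, x10}.
From x2: component {x2, x3, x7}.
From x4: component {x4, x5, x11}.
From x8: component {x8, x9}.
That's 4 components.

4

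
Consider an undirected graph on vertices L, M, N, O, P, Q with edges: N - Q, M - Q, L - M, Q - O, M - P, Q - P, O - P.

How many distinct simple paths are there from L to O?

L–M–P–O
L–M–P–Q–O
L–M–Q–O
L–M–Q–P–O

4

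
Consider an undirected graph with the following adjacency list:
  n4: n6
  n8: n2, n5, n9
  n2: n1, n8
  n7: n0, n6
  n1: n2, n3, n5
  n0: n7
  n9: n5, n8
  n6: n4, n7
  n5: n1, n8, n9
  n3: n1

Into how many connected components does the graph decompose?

2

From n0: component {n0, n4, n6, n7}.
From n1: component {n1, n2, n3, n5, n8, n9}.
That's 2 components.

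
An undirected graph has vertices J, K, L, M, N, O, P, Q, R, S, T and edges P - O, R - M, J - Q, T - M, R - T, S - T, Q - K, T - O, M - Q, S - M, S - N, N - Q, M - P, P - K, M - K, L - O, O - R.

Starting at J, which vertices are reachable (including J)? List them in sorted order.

Start at J.
Its neighbours: Q.
Then their neighbours: K, M, N.
Then next layer: P, R, S, T.
Then next layer: O.
Then next layer: L.
Every vertex is now reached.

J, K, L, M, N, O, P, Q, R, S, T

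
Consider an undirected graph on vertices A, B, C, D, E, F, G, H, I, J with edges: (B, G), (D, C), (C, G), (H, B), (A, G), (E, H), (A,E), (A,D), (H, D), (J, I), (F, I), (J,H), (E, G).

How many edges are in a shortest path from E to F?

Distance 0: E.
Distance 1: A, G, H.
Distance 2: B, C, D, J.
Distance 3: I.
Distance 4: F — contains F.

4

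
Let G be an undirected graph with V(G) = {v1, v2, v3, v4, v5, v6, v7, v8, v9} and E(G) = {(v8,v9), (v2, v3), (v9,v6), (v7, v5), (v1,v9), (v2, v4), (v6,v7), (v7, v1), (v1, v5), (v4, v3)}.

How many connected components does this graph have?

2

From v1: component {v1, v5, v6, v7, v8, v9}.
From v2: component {v2, v3, v4}.
That's 2 components.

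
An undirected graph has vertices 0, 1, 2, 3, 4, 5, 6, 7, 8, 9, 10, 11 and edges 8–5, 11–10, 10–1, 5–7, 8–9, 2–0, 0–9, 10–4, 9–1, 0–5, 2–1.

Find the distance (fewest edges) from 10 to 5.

Distance 0: 10.
Distance 1: 1, 4, 11.
Distance 2: 2, 9.
Distance 3: 0, 8.
Distance 4: 5 — contains 5.

4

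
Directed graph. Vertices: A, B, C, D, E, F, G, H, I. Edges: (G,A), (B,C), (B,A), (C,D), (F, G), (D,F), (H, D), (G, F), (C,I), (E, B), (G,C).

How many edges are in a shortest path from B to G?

Distance 0: B.
Distance 1: A, C.
Distance 2: D, I.
Distance 3: F.
Distance 4: G — contains G.

4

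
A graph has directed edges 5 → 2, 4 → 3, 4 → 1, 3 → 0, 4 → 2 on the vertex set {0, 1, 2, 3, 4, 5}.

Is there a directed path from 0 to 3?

No

0 has no outgoing edges, so nothing is reachable from it.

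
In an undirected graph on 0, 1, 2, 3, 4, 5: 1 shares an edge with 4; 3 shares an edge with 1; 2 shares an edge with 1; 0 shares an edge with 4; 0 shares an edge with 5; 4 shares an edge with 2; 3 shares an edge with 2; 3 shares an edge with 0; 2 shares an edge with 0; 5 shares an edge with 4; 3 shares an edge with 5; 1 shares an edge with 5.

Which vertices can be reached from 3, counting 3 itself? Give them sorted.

0, 1, 2, 3, 4, 5

Start at 3.
Its neighbours: 0, 1, 2, 5.
Then their neighbours: 4.
Every vertex is now reached.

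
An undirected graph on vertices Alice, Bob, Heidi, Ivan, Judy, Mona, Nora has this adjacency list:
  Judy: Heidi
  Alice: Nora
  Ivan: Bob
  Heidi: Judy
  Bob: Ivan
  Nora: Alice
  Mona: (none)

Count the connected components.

4

From Alice: component {Alice, Nora}.
From Bob: component {Bob, Ivan}.
From Heidi: component {Heidi, Judy}.
From Mona: component {Mona}.
That's 4 components.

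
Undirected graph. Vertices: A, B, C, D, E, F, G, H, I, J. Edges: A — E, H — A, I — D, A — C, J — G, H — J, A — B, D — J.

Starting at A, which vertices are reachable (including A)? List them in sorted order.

A, B, C, D, E, G, H, I, J

Start at A.
Its neighbours: B, C, E, H.
Then their neighbours: J.
Then next layer: D, G.
Then next layer: I.
Nothing further is reachable.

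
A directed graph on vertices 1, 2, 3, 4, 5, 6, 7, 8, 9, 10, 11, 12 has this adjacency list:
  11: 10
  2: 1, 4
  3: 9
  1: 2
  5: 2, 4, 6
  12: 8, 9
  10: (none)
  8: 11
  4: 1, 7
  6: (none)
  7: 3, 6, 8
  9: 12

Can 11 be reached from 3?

Yes

Explore from 3.
Distance 1: reach 9.
Distance 2: reach 12.
Distance 3: reach 8.
Distance 4: reach 11.
Found 11.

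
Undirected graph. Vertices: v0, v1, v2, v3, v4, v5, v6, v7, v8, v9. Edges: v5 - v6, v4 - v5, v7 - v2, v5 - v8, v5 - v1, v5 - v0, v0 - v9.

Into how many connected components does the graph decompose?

From v0: component {v0, v1, v4, v5, v6, v8, v9}.
From v2: component {v2, v7}.
From v3: component {v3}.
That's 3 components.

3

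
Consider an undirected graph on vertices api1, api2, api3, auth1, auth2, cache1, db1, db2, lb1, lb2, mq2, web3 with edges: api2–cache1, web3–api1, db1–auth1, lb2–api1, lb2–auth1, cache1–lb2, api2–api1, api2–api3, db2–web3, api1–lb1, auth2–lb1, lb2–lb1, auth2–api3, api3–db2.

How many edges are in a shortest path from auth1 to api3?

Distance 0: auth1.
Distance 1: db1, lb2.
Distance 2: api1, cache1, lb1.
Distance 3: api2, auth2, web3.
Distance 4: api3, db2 — contains api3.

4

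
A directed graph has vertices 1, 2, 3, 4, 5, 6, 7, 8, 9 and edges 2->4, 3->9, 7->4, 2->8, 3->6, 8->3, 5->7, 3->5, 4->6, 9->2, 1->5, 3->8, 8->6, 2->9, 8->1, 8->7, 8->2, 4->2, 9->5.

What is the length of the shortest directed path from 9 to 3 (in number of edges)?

3

Distance 0: 9.
Distance 1: 2, 5.
Distance 2: 4, 7, 8.
Distance 3: 1, 3, 6 — contains 3.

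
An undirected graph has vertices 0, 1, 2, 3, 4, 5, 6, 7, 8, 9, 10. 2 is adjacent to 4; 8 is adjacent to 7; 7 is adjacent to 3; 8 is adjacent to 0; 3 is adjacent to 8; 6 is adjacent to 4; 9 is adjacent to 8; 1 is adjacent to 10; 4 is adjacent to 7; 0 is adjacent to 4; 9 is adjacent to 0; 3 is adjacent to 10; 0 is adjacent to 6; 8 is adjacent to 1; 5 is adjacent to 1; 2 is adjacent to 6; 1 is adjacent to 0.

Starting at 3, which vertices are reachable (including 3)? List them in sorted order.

0, 1, 2, 3, 4, 5, 6, 7, 8, 9, 10

Start at 3.
Its neighbours: 7, 8, 10.
Then their neighbours: 0, 1, 4, 9.
Then next layer: 2, 5, 6.
Every vertex is now reached.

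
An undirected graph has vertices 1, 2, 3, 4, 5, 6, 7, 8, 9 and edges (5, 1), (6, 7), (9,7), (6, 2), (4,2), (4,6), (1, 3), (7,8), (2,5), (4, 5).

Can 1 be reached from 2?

Yes

Explore from 2.
Distance 1: reach 4, 5, 6.
Distance 2: reach 1, 7.
Found 1.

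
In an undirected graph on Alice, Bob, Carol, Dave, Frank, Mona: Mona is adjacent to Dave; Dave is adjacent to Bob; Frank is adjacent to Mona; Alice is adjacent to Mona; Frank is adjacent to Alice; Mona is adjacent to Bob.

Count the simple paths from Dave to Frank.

4

Dave–Bob–Mona–Alice–Frank
Dave–Bob–Mona–Frank
Dave–Mona–Alice–Frank
Dave–Mona–Frank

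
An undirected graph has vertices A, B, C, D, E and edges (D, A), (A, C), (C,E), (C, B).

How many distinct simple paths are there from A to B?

1

A–C–B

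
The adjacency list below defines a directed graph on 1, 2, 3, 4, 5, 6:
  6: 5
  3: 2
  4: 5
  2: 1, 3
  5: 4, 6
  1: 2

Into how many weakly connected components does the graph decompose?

2

From 1: component {1, 2, 3}.
From 4: component {4, 5, 6}.
That's 2 components.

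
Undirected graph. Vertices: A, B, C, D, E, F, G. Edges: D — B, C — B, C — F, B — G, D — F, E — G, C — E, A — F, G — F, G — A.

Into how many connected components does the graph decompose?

1

From A: component {A, B, C, D, E, F, G}.
That's 1 component.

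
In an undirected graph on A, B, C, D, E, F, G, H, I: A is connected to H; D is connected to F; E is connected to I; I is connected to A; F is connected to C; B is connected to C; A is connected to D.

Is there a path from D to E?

Explore from D.
Distance 1: reach A, F.
Distance 2: reach C, H, I.
Distance 3: reach B, E.
Found E.

Yes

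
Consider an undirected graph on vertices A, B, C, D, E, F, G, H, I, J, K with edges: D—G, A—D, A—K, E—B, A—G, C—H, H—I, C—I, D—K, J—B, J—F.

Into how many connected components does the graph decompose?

3

From A: component {A, D, G, K}.
From B: component {B, E, F, J}.
From C: component {C, H, I}.
That's 3 components.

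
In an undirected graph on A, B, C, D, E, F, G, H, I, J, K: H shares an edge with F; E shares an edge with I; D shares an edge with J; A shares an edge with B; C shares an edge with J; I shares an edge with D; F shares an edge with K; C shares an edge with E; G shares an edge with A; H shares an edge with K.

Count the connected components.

From A: component {A, B, G}.
From C: component {C, D, E, I, J}.
From F: component {F, H, K}.
That's 3 components.

3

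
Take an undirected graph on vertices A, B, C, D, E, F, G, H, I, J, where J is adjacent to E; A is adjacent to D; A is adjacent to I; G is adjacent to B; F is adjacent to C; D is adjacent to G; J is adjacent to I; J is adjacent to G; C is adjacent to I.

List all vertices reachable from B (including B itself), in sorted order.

Start at B.
Its neighbours: G.
Then their neighbours: D, J.
Then next layer: A, E, I.
Then next layer: C.
Then next layer: F.
Nothing further is reachable.

A, B, C, D, E, F, G, I, J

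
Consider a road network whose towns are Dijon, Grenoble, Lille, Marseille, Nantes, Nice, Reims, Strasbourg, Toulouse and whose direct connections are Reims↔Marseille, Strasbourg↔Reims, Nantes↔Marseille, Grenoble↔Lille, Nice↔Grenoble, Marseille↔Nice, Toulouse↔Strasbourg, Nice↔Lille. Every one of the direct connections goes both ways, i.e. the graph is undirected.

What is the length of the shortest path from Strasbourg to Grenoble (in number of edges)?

Distance 0: Strasbourg.
Distance 1: Reims, Toulouse.
Distance 2: Marseille.
Distance 3: Nantes, Nice.
Distance 4: Grenoble, Lille — contains Grenoble.

4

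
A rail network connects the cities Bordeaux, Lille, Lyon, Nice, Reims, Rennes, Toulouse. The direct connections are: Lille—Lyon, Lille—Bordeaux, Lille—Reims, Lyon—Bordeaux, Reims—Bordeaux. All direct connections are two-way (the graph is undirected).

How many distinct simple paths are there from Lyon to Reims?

4

Lyon–Bordeaux–Lille–Reims
Lyon–Bordeaux–Reims
Lyon–Lille–Bordeaux–Reims
Lyon–Lille–Reims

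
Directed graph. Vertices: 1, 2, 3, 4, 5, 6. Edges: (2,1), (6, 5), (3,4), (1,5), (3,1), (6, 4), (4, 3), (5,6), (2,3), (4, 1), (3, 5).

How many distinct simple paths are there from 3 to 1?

3

3→1
3→4→1
3→5→6→4→1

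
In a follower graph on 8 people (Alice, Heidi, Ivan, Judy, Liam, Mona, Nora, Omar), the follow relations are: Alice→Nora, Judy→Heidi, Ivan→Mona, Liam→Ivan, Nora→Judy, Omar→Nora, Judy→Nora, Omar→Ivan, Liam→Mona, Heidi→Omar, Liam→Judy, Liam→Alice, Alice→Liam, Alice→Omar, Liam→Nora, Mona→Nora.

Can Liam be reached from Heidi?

No

Explore from Heidi.
Distance 1: reach Omar.
Distance 2: reach Ivan, Nora.
Distance 3: reach Judy, Mona.
The search from Heidi is exhausted; no directed path reaches Liam.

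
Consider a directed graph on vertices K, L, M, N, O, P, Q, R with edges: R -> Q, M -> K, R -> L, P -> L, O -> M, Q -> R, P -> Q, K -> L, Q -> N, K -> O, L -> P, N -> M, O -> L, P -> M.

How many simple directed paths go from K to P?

2

K→L→P
K→O→L→P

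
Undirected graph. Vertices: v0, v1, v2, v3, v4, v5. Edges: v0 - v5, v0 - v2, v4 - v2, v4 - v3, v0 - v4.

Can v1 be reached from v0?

Explore from v0.
Distance 1: reach v2, v4, v5.
Distance 2: reach v3.
The search is exhausted without reaching v1; it lies in a different component.

No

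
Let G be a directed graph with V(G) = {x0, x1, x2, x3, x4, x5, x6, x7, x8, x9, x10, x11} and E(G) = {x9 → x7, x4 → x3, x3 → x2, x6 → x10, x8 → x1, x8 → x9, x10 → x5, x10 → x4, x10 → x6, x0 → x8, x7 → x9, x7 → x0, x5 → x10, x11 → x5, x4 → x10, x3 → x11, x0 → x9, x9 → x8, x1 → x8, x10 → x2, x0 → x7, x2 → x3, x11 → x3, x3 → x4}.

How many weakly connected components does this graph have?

2

From x0: component {x0, x1, x7, x8, x9}.
From x2: component {x2, x3, x4, x5, x6, x10, x11}.
That's 2 components.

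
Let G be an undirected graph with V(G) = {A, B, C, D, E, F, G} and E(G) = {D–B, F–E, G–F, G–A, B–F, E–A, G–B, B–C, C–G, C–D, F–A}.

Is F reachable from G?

Explore from G.
Distance 1: reach A, B, C, F.
Found F.

Yes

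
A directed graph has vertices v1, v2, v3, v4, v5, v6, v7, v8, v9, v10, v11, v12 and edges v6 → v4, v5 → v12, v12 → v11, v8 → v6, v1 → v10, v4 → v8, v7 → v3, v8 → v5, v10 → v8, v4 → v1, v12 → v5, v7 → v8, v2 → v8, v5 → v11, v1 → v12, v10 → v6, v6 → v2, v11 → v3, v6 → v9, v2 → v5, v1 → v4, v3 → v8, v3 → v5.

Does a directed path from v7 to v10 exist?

Yes

Explore from v7.
Distance 1: reach v3, v8.
Distance 2: reach v5, v6.
Distance 3: reach v2, v4, v9, v11, v12.
Distance 4: reach v1.
Distance 5: reach v10.
Found v10.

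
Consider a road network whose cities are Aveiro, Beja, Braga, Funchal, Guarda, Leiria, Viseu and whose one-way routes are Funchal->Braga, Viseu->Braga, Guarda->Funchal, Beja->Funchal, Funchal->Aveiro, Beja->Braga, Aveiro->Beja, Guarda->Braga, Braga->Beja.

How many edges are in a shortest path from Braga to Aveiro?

Distance 0: Braga.
Distance 1: Beja.
Distance 2: Funchal.
Distance 3: Aveiro — contains Aveiro.

3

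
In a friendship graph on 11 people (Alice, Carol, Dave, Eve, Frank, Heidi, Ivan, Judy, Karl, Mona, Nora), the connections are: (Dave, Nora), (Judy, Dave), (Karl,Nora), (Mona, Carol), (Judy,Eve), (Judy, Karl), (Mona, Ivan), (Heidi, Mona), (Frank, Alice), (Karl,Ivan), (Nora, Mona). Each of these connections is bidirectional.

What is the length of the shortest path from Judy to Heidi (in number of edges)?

4

Distance 0: Judy.
Distance 1: Dave, Eve, Karl.
Distance 2: Ivan, Nora.
Distance 3: Mona.
Distance 4: Carol, Heidi — contains Heidi.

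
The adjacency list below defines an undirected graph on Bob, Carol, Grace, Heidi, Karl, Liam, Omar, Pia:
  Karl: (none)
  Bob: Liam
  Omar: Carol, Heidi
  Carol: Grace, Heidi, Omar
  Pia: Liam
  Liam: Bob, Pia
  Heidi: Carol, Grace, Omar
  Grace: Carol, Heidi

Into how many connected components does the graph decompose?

3

From Bob: component {Bob, Liam, Pia}.
From Carol: component {Carol, Grace, Heidi, Omar}.
From Karl: component {Karl}.
That's 3 components.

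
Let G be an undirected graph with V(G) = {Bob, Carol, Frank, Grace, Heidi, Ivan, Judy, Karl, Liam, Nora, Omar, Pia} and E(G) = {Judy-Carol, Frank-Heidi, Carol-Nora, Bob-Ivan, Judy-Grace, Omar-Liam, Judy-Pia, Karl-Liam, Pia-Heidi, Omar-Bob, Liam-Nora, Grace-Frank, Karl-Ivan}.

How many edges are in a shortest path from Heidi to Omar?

Distance 0: Heidi.
Distance 1: Frank, Pia.
Distance 2: Grace, Judy.
Distance 3: Carol.
Distance 4: Nora.
Distance 5: Liam.
Distance 6: Karl, Omar — contains Omar.

6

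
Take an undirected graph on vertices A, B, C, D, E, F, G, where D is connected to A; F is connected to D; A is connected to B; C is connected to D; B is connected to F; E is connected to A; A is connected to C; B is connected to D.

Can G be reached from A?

Explore from A.
Distance 1: reach B, C, D, E.
Distance 2: reach F.
The search is exhausted without reaching G; it lies in a different component.

No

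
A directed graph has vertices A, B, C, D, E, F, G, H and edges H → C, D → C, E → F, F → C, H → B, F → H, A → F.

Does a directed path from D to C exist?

Yes

Explore from D.
Distance 1: reach C.
Found C.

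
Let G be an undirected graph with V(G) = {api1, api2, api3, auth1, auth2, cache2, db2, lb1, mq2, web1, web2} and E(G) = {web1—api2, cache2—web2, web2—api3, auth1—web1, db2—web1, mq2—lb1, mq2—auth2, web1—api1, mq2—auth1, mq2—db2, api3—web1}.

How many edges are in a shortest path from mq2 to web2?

4

Distance 0: mq2.
Distance 1: auth1, auth2, db2, lb1.
Distance 2: web1.
Distance 3: api1, api2, api3.
Distance 4: web2 — contains web2.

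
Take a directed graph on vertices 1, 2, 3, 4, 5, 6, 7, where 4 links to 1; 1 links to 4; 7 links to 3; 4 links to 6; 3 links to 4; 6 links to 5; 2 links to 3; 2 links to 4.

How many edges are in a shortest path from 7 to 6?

3

Distance 0: 7.
Distance 1: 3.
Distance 2: 4.
Distance 3: 1, 6 — contains 6.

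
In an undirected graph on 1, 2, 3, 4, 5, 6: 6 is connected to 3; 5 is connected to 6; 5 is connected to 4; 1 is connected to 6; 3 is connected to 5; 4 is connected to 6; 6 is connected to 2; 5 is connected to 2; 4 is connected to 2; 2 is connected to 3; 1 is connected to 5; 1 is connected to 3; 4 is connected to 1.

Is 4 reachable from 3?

Explore from 3.
Distance 1: reach 1, 2, 5, 6.
Distance 2: reach 4.
Found 4.

Yes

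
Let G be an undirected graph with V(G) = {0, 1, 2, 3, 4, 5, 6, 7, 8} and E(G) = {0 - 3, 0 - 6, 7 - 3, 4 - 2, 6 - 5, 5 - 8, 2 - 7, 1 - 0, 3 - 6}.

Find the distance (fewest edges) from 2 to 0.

Distance 0: 2.
Distance 1: 4, 7.
Distance 2: 3.
Distance 3: 0, 6 — contains 0.

3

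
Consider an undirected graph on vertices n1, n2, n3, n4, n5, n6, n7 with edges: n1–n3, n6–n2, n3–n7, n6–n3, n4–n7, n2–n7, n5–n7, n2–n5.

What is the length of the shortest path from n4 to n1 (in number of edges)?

Distance 0: n4.
Distance 1: n7.
Distance 2: n2, n3, n5.
Distance 3: n1, n6 — contains n1.

3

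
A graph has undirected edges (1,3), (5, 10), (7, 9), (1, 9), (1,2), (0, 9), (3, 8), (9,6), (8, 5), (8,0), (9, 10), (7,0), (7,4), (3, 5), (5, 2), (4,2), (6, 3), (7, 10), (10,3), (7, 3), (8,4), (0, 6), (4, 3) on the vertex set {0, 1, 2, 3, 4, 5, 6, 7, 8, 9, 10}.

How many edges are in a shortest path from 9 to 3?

2

Distance 0: 9.
Distance 1: 0, 1, 6, 7, 10.
Distance 2: 2, 3, 4, 5, 8 — contains 3.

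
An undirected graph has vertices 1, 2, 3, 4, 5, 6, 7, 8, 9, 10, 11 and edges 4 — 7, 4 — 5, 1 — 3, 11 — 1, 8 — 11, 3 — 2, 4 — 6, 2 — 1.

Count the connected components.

4

From 1: component {1, 2, 3, 8, 11}.
From 4: component {4, 5, 6, 7}.
From 9: component {9}.
From 10: component {10}.
That's 4 components.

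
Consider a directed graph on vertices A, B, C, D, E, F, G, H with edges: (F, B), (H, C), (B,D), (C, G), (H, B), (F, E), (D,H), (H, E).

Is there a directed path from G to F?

No

G has no outgoing edges, so nothing is reachable from it.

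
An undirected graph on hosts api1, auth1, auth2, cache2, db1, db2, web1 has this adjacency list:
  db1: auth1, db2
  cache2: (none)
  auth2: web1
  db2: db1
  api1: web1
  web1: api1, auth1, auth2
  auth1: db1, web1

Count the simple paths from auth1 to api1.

auth1–web1–api1

1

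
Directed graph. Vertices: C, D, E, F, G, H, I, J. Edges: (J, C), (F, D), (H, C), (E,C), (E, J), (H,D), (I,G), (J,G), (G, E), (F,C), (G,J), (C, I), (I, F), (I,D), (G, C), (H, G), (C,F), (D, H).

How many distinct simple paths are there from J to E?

5

J→C→F→D→H→G→E
J→C→I→D→H→G→E
J→C→I→F→D→H→G→E
J→C→I→G→E
J→G→E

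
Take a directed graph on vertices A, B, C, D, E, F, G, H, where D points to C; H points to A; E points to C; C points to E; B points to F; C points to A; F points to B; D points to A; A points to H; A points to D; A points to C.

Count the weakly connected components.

3

From A: component {A, C, D, E, H}.
From B: component {B, F}.
From G: component {G}.
That's 3 components.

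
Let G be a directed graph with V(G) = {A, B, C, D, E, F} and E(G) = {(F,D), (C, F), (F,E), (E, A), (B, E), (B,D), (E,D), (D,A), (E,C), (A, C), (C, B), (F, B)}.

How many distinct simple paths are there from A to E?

3

A→C→B→E
A→C→F→B→E
A→C→F→E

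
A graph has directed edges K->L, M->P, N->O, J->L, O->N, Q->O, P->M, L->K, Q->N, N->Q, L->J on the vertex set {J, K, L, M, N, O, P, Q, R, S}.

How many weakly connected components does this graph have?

5

From J: component {J, K, L}.
From M: component {M, P}.
From N: component {N, O, Q}.
From R: component {R}.
From S: component {S}.
That's 5 components.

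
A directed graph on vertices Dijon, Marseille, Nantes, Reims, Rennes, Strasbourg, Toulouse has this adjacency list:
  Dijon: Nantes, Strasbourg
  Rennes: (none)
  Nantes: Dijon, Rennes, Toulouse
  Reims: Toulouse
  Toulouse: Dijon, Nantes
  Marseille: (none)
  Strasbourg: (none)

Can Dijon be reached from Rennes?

No

Rennes has no outgoing edges, so nothing is reachable from it.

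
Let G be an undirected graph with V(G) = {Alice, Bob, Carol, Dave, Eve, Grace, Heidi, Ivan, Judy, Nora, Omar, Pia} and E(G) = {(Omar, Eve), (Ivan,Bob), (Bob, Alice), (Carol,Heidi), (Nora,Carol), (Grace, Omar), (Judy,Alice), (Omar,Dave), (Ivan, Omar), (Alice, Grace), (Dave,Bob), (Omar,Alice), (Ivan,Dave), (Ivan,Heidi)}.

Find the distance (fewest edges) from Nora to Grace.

Distance 0: Nora.
Distance 1: Carol.
Distance 2: Heidi.
Distance 3: Ivan.
Distance 4: Bob, Dave, Omar.
Distance 5: Alice, Eve, Grace — contains Grace.

5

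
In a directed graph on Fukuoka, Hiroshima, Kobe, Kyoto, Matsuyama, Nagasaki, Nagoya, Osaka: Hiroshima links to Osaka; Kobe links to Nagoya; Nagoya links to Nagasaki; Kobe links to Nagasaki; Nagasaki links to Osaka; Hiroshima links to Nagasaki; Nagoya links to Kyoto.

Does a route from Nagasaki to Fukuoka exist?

No

Explore from Nagasaki.
Distance 1: reach Osaka.
The search from Nagasaki is exhausted; no directed path reaches Fukuoka.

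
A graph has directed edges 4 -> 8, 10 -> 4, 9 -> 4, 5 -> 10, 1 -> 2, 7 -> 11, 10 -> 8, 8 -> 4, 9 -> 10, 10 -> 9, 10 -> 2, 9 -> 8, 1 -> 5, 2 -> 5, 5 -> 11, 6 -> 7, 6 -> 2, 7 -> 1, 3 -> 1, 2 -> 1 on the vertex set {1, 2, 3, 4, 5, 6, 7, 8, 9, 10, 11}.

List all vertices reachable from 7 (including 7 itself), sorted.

1, 2, 4, 5, 7, 8, 9, 10, 11

Start at 7.
Its neighbours: 1, 11.
Then their neighbours: 2, 5.
Then next layer: 10.
Then next layer: 4, 8, 9.
Nothing further is reachable.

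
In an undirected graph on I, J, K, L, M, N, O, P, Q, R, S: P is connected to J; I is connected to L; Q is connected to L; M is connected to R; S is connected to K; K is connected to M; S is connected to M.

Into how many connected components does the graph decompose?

5

From I: component {I, L, Q}.
From J: component {J, P}.
From K: component {K, M, R, S}.
From N: component {N}.
From O: component {O}.
That's 5 components.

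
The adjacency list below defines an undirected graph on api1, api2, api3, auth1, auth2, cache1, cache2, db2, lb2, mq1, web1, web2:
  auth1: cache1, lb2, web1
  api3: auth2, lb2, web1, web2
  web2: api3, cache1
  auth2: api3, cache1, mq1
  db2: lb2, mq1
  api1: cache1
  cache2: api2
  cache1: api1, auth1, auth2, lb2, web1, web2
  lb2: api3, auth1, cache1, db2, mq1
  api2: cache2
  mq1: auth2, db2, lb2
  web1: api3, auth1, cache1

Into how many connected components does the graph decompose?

2

From api1: component {api1, api3, auth1, auth2, cache1, db2, lb2, mq1, web1, web2}.
From api2: component {api2, cache2}.
That's 2 components.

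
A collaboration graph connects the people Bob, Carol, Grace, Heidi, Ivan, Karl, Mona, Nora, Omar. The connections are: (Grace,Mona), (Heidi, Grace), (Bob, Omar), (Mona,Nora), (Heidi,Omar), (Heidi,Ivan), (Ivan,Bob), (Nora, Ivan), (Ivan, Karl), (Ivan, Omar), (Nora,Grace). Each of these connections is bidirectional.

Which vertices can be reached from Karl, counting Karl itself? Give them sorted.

Start at Karl.
Its neighbours: Ivan.
Then their neighbours: Bob, Heidi, Nora, Omar.
Then next layer: Grace, Mona.
Nothing further is reachable.

Bob, Grace, Heidi, Ivan, Karl, Mona, Nora, Omar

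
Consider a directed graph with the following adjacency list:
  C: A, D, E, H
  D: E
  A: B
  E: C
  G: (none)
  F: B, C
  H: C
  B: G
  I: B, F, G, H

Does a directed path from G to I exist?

No

G has no outgoing edges, so nothing is reachable from it.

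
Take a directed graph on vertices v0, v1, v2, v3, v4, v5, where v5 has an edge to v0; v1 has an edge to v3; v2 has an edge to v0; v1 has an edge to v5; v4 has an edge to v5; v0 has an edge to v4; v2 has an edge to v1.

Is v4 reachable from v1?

Explore from v1.
Distance 1: reach v3, v5.
Distance 2: reach v0.
Distance 3: reach v4.
Found v4.

Yes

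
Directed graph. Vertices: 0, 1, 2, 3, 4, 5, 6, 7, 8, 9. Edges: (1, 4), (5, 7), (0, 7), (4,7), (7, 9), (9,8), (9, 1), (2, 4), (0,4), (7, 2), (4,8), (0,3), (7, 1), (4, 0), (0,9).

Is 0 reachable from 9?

Yes

Explore from 9.
Distance 1: reach 1, 8.
Distance 2: reach 4.
Distance 3: reach 0, 7.
Found 0.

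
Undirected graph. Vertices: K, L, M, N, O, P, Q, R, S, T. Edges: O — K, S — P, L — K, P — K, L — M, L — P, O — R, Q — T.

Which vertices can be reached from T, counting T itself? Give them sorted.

Q, T

Start at T.
Its neighbours: Q.
Nothing further is reachable.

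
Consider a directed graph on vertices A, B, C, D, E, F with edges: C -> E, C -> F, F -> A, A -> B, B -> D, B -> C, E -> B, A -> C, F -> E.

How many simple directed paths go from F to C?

3

F→A→B→C
F→A→C
F→E→B→C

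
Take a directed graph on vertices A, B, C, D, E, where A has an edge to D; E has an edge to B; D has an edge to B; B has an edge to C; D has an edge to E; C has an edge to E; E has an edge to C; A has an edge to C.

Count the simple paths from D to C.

3

D→B→C
D→E→B→C
D→E→C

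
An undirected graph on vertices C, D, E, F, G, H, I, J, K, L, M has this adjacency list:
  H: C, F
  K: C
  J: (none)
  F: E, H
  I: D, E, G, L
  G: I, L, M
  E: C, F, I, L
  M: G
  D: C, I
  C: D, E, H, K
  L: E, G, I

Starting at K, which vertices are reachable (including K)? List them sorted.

C, D, E, F, G, H, I, K, L, M

Start at K.
Its neighbours: C.
Then their neighbours: D, E, H.
Then next layer: F, I, L.
Then next layer: G.
Then next layer: M.
Nothing further is reachable.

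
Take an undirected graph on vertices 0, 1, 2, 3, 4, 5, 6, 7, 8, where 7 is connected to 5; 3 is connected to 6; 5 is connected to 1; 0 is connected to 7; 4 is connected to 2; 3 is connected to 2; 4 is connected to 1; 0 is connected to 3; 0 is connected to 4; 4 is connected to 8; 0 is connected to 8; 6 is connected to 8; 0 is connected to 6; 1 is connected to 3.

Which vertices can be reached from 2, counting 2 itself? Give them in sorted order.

Start at 2.
Its neighbours: 3, 4.
Then their neighbours: 0, 1, 6, 8.
Then next layer: 5, 7.
Every vertex is now reached.

0, 1, 2, 3, 4, 5, 6, 7, 8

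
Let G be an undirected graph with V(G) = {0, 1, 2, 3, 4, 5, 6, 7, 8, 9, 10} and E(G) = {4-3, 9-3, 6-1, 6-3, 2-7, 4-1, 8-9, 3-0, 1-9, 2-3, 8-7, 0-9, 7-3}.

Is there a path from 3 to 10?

No

Explore from 3.
Distance 1: reach 0, 2, 4, 6, 7, 9.
Distance 2: reach 1, 8.
The search is exhausted without reaching 10; it lies in a different component.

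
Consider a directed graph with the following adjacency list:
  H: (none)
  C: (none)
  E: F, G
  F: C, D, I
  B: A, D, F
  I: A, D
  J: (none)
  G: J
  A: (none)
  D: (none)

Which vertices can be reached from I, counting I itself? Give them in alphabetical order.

Start at I.
Its neighbours: A, D.
Nothing further is reachable.

A, D, I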